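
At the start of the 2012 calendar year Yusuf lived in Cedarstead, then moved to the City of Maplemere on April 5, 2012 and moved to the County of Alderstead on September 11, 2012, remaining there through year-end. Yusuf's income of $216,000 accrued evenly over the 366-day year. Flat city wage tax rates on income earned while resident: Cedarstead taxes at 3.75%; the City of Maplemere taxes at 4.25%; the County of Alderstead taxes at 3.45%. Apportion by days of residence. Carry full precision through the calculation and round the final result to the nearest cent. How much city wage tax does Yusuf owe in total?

Cedarstead, January 1 – April 4, 2012: 95 days → $216,000 × 3.75% × 95/366 = $2,102.4590
The City of Maplemere, April 5 – September 10, 2012: 159 days → $216,000 × 4.25% × 159/366 = $3,988.0328
The County of Alderstead, September 11 – December 31, 2012: 112 days → $216,000 × 3.45% × 112/366 = $2,280.3934
Total = $8,370.8852

$8,370.89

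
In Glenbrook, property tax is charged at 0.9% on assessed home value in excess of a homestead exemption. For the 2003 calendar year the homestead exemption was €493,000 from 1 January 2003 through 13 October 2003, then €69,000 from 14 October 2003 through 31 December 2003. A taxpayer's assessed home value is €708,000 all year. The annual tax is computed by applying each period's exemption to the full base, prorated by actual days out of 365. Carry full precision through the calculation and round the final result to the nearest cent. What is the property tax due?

€2,760.93

1 January – 13 October 2003: 286 days, exemption €493,000 → (€708,000 − €493,000) × 0.9% × 286/365 = €1,516.1918
14 October – 31 December 2003: 79 days, exemption €69,000 → (€708,000 − €69,000) × 0.9% × 79/365 = €1,244.7370
Total = €2,760.9288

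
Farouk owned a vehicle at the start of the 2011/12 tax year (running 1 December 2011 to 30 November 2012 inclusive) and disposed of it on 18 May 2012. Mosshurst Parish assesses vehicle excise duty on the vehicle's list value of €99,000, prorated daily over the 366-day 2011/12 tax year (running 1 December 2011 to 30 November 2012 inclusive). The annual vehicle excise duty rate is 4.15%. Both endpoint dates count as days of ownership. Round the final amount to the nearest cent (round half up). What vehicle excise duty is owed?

€1,908.32

Days held (1 Dec 2011 – 18 May 2012): 170 out of 366
Tax = €99,000 × 4.15% × 170/366 = €1,908.3197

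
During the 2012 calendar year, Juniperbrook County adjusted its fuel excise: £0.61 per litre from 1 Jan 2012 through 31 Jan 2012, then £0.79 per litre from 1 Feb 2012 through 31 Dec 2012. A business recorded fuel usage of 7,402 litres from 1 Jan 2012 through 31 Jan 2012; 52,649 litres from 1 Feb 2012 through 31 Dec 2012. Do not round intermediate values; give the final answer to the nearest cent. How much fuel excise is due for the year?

£46107.93

1 Jan – 31 Jan 2012: 7,402 litres at £0.61/litre → £4515.22
1 Feb – 31 Dec 2012: 52,649 litres at £0.79/litre → £41592.71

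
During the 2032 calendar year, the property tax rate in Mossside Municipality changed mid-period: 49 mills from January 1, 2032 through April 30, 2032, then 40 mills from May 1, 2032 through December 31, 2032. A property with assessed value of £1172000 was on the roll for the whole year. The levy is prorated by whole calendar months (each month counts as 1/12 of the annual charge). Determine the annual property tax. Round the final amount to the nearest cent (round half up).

£50396.00

January 1 – April 30, 2032: 4 months at 49 mills → £1172000 × 4.9% × 4/12 = £19142.6667
May 1 – December 31, 2032: 8 months at 40 mills → £1172000 × 4% × 8/12 = £31253.3333
Total = £50396.0000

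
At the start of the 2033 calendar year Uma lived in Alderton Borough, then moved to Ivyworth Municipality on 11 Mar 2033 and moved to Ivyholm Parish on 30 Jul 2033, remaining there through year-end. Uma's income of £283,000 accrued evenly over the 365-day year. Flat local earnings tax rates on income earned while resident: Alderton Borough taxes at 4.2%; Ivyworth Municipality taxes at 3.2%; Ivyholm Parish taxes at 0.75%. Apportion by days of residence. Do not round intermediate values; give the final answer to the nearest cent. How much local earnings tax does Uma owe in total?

Alderton Borough, 1 Jan – 10 Mar 2033: 69 days → £283,000 × 4.2% × 69/365 = £2,246.9425
Ivyworth Municipality, 11 Mar – 29 Jul 2033: 141 days → £283,000 × 3.2% × 141/365 = £3,498.3452
Ivyholm Parish, 30 Jul – 31 Dec 2033: 155 days → £283,000 × 0.75% × 155/365 = £901.3356
Total = £6,646.6233

£6,646.62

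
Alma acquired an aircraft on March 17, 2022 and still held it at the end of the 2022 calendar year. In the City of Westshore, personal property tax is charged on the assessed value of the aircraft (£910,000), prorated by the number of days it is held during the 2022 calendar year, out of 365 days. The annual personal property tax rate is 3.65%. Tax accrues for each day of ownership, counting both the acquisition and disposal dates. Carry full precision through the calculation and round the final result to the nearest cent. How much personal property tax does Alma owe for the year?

Days held (March 17 – December 31, 2022): 290 out of 365
Tax = £910,000 × 3.65% × 290/365 = £26,390.0000

£26,390.00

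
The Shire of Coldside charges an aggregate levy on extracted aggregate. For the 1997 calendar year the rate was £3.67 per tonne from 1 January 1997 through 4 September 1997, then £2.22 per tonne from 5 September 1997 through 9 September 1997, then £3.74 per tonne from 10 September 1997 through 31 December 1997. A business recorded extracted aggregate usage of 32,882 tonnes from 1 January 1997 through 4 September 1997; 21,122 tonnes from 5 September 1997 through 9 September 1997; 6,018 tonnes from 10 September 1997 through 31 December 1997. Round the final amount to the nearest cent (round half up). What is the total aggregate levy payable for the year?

1 January – 4 September 1997: 32,882 tonnes at £3.67/tonne → £120676.94
5 September – 9 September 1997: 21,122 tonnes at £2.22/tonne → £46890.84
10 September – 31 December 1997: 6,018 tonnes at £3.74/tonne → £22507.32

£190075.10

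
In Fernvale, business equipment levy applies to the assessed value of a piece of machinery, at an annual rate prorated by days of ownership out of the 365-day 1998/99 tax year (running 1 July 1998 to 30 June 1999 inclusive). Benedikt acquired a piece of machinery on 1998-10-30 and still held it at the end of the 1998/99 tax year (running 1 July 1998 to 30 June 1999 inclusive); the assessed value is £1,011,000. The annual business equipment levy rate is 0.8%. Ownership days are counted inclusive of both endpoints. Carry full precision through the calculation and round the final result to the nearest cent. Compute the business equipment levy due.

£5,406.77

Days held (1998-10-30 to 1999-06-30): 244 out of 365
Tax = £1,011,000 × 0.8% × 244/365 = £5,406.7726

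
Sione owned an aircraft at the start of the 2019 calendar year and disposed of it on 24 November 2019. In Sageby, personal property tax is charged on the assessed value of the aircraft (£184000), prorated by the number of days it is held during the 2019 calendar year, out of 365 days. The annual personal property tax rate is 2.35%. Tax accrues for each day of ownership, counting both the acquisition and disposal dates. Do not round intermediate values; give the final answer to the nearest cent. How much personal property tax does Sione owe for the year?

£3885.68

Days held (1 January – 24 November 2019): 328 out of 365
Tax = £184000 × 2.35% × 328/365 = £3885.6767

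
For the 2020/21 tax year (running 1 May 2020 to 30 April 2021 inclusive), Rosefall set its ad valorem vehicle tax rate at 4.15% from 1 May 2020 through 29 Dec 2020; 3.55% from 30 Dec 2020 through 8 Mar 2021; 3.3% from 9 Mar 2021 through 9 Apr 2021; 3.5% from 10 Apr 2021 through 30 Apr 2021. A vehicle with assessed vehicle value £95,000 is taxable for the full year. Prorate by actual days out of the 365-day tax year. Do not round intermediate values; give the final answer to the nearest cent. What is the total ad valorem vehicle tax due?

£3,728.42

1 May – 29 Dec 2020: 243 days at 4.15% → £95,000 × 4.15% × 243/365 = £2,624.7329
30 Dec 2020 – 8 Mar 2021: 69 days at 3.55% → £95,000 × 3.55% × 69/365 = £637.5411
9 Mar – 9 Apr 2021: 32 days at 3.3% → £95,000 × 3.3% × 32/365 = £274.8493
10 Apr – 30 Apr 2021: 21 days at 3.5% → £95,000 × 3.5% × 21/365 = £191.3014
Total = £3,728.4247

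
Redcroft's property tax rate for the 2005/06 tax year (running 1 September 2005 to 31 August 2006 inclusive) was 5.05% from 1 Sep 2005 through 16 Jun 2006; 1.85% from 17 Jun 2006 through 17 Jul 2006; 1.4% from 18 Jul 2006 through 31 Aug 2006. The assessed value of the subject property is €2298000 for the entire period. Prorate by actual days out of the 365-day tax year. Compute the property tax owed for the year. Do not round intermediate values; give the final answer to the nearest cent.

1 Sep 2005 – 16 Jun 2006: 289 days at 5.05% → €2298000 × 5.05% × 289/365 = €91885.3726
17 Jun – 17 Jul 2006: 31 days at 1.85% → €2298000 × 1.85% × 31/365 = €3610.6932
18 Jul – 31 Aug 2006: 45 days at 1.4% → €2298000 × 1.4% × 45/365 = €3966.4110
Total = €99462.4767

€99462.48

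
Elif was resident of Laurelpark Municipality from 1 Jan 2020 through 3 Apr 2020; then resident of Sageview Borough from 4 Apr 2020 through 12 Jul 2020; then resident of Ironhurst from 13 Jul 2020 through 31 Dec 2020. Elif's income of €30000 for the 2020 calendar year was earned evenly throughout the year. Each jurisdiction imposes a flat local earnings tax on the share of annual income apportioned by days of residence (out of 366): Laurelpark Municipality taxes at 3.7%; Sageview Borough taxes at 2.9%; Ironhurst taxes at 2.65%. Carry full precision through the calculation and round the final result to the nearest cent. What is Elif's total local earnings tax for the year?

Laurelpark Municipality, 1 Jan – 3 Apr 2020: 94 days → €30000 × 3.7% × 94/366 = €285.0820
Sageview Borough, 4 Apr – 12 Jul 2020: 100 days → €30000 × 2.9% × 100/366 = €237.7049
Ironhurst, 13 Jul – 31 Dec 2020: 172 days → €30000 × 2.65% × 172/366 = €373.6066
Total = €896.3934

€896.39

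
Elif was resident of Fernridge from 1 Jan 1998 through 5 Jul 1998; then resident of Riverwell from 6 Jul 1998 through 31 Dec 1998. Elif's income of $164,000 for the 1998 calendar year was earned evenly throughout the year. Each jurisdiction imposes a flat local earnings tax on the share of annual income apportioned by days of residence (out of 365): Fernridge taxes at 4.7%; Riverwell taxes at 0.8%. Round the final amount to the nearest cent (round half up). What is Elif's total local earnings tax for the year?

$4,571.33

Fernridge, 1 Jan – 5 Jul 1998: 186 days → $164,000 × 4.7% × 186/365 = $3,927.9123
Riverwell, 6 Jul – 31 Dec 1998: 179 days → $164,000 × 0.8% × 179/365 = $643.4192
Total = $4,571.3315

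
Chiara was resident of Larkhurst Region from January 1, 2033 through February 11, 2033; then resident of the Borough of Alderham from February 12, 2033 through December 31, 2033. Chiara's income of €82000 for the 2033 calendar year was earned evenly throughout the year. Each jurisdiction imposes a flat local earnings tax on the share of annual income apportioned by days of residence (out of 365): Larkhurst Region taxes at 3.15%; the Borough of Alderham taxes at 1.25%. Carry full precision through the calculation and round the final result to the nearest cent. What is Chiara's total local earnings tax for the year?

€1204.28

Larkhurst Region, January 1 – February 11, 2033: 42 days → €82000 × 3.15% × 42/365 = €297.2219
The Borough of Alderham, February 12 – December 31, 2033: 323 days → €82000 × 1.25% × 323/365 = €907.0548
Total = €1204.2767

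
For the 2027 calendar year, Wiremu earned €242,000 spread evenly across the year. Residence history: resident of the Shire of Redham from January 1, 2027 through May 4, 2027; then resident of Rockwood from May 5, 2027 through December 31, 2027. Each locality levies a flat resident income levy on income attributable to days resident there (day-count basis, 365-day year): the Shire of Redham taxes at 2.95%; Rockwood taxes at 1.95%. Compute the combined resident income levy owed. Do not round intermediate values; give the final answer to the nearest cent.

€5,541.14

The Shire of Redham, January 1 – May 4, 2027: 124 days → €242,000 × 2.95% × 124/365 = €2,425.3041
Rockwood, May 5 – December 31, 2027: 241 days → €242,000 × 1.95% × 241/365 = €3,115.8329
Total = €5,541.1370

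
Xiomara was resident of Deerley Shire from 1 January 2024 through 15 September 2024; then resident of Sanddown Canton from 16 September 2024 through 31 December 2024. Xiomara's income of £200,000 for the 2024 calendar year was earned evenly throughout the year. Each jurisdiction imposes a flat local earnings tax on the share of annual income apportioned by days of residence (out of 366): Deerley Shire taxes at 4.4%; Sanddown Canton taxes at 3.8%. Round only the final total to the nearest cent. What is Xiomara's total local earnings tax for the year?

£8,449.18

Deerley Shire, 1 January – 15 September 2024: 259 days → £200,000 × 4.4% × 259/366 = £6,227.3224
Sanddown Canton, 16 September – 31 December 2024: 107 days → £200,000 × 3.8% × 107/366 = £2,221.8579
Total = £8,449.1803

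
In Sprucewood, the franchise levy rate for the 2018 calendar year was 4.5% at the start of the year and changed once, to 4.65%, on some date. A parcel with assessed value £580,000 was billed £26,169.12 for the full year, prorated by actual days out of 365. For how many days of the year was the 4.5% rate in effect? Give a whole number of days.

Let d = days at the first rate; then 365 − d days at the second rate.
£580,000 × [4.5%·d + 4.65%·(365−d)] / 365 = £26,169.12
Solving gives d = 336, so the new rate took effect on 3 December 2018.

336 days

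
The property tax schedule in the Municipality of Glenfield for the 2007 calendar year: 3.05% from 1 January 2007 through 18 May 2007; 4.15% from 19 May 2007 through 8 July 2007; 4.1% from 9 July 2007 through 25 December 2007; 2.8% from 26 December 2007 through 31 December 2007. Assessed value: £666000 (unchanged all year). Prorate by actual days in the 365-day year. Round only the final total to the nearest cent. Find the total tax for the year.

£24566.28

1 January – 18 May 2007: 138 days at 3.05% → £666000 × 3.05% × 138/365 = £7679.9836
19 May – 8 July 2007: 51 days at 4.15% → £666000 × 4.15% × 51/365 = £3861.8877
9 July – 25 December 2007: 170 days at 4.1% → £666000 × 4.1% × 170/365 = £12717.8630
26 December – 31 December 2007: 6 days at 2.8% → £666000 × 2.8% × 6/365 = £306.5425
Total = £24566.2767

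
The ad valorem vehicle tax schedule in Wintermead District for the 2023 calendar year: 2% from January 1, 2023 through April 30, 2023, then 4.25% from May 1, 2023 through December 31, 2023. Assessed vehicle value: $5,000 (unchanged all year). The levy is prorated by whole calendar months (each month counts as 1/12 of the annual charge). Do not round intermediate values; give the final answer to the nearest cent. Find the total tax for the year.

$175.00

January 1 – April 30, 2023: 4 months at 2% → $5,000 × 2% × 4/12 = $33.3333
May 1 – December 31, 2023: 8 months at 4.25% → $5,000 × 4.25% × 8/12 = $141.6667
Total = $175.0000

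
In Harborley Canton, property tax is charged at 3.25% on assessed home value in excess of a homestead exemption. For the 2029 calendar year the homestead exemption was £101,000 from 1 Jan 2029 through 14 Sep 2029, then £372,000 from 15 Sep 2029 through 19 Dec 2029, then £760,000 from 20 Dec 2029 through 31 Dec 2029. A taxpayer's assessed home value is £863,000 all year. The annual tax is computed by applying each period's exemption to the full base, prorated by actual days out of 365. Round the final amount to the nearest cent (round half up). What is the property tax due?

1 Jan – 14 Sep 2029: 257 days, exemption £101,000 → (£863,000 − £101,000) × 3.25% × 257/365 = £17,437.2740
15 Sep – 19 Dec 2029: 96 days, exemption £372,000 → (£863,000 − £372,000) × 3.25% × 96/365 = £4,197.0411
20 Dec – 31 Dec 2029: 12 days, exemption £760,000 → (£863,000 − £760,000) × 3.25% × 12/365 = £110.0548
Total = £21,744.3699

£21,744.37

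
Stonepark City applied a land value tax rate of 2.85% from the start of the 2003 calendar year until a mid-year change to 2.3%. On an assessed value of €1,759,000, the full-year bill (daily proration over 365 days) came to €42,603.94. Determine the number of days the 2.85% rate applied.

Let d = days at the first rate; then 365 − d days at the second rate.
€1,759,000 × [2.85%·d + 2.3%·(365−d)] / 365 = €42,603.94
Solving gives d = 81, so the new rate took effect on 23 March 2003.

81 days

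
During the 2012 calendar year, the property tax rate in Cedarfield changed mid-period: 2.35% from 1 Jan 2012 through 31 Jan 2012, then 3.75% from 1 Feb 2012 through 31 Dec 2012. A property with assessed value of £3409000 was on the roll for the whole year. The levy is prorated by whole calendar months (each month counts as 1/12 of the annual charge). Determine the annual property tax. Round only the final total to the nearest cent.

1 Jan – 31 Jan 2012: 1 month at 2.35% → £3409000 × 2.35% × 1/12 = £6675.9583
1 Feb – 31 Dec 2012: 11 months at 3.75% → £3409000 × 3.75% × 11/12 = £117184.3750
Total = £123860.3333

£123860.33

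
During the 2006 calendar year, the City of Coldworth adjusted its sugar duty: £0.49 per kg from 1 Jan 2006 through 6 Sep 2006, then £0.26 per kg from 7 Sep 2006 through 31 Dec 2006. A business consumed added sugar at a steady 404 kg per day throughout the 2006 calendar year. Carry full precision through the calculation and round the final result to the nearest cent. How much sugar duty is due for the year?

£61,476.68

1 Jan – 6 Sep 2006: 249 days × 404 kg/day = 100,596 kg at £0.49/kg → £49,292.04
7 Sep – 31 Dec 2006: 116 days × 404 kg/day = 46,864 kg at £0.26/kg → £12,184.64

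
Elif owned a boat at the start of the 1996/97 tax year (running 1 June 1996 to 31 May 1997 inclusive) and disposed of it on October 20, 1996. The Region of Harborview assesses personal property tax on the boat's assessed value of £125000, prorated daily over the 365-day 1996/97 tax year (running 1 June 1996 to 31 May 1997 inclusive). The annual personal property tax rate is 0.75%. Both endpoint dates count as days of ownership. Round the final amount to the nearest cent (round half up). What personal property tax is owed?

Days held (June 1 – October 20, 1996): 142 out of 365
Tax = £125000 × 0.75% × 142/365 = £364.7260

£364.73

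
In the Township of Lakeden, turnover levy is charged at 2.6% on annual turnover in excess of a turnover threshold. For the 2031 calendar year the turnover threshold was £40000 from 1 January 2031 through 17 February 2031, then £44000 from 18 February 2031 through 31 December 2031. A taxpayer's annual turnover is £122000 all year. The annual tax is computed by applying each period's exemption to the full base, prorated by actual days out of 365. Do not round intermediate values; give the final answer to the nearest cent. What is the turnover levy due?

£2041.68

1 January – 17 February 2031: 48 days, exemption £40000 → (£122000 − £40000) × 2.6% × 48/365 = £280.3726
18 February – 31 December 2031: 317 days, exemption £44000 → (£122000 − £44000) × 2.6% × 317/365 = £1761.3041
Total = £2041.6767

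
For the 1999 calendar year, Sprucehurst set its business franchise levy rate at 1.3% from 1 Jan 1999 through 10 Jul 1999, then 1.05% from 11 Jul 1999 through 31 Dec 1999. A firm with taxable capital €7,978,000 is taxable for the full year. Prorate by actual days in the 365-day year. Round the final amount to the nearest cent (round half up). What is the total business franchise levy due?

1 Jan – 10 Jul 1999: 191 days at 1.3% → €7,978,000 × 1.3% × 191/365 = €54,272.2575
11 Jul – 31 Dec 1999: 174 days at 1.05% → €7,978,000 × 1.05% × 174/365 = €39,933.7151
Total = €94,205.9726

€94,205.97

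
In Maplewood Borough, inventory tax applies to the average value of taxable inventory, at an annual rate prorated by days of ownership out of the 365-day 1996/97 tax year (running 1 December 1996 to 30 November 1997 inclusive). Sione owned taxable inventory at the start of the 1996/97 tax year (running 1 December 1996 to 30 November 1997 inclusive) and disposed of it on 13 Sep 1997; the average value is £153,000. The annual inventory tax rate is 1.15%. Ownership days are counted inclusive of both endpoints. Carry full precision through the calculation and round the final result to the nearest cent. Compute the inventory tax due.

Days held (1 Dec 1996 – 13 Sep 1997): 287 out of 365
Tax = £153,000 × 1.15% × 287/365 = £1,383.4973

£1,383.50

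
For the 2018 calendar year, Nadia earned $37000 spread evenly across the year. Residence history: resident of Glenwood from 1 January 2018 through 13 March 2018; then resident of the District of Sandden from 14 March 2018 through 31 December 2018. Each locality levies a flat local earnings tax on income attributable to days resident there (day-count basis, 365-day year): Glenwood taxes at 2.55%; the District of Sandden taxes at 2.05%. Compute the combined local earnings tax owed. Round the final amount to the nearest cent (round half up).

$794.99

Glenwood, 1 January – 13 March 2018: 72 days → $37000 × 2.55% × 72/365 = $186.1151
The District of Sandden, 14 March – 31 December 2018: 293 days → $37000 × 2.05% × 293/365 = $608.8781
Total = $794.9932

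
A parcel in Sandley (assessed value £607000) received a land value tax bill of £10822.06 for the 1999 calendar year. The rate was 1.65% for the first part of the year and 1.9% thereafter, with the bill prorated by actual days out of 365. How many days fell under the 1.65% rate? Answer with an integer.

Let d = days at the first rate; then 365 − d days at the second rate.
£607000 × [1.65%·d + 1.9%·(365−d)] / 365 = £10822.06
Solving gives d = 171, so the new rate took effect on 21 Jun 1999.

171 days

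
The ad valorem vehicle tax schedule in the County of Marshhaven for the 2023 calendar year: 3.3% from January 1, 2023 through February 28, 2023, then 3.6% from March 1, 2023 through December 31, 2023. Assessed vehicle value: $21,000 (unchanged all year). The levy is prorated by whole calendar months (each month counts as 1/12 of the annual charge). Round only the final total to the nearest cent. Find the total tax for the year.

$745.50

January 1 – February 28, 2023: 2 months at 3.3% → $21,000 × 3.3% × 2/12 = $115.5000
March 1 – December 31, 2023: 10 months at 3.6% → $21,000 × 3.6% × 10/12 = $630.0000
Total = $745.5000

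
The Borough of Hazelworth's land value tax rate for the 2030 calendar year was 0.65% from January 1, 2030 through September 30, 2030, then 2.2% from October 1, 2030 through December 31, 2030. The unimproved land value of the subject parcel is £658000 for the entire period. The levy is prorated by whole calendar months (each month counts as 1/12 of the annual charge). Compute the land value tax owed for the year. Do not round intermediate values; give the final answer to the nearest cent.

January 1 – September 30, 2030: 9 months at 0.65% → £658000 × 0.65% × 9/12 = £3207.7500
October 1 – December 31, 2030: 3 months at 2.2% → £658000 × 2.2% × 3/12 = £3619.0000
Total = £6826.7500

£6826.75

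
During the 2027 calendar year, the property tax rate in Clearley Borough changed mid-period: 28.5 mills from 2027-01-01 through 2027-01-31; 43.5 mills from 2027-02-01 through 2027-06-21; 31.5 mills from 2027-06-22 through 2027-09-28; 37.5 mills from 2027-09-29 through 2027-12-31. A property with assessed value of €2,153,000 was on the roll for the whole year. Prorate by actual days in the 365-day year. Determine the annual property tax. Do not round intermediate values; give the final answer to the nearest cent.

€80,578.24

2027-01-01 to 2027-01-31: 31 days at 28.5 mills → €2,153,000 × 2.85% × 31/365 = €5,211.4397
2027-02-01 to 2027-06-21: 141 days at 43.5 mills → €2,153,000 × 4.35% × 141/365 = €36,179.2479
2027-06-22 to 2027-09-28: 99 days at 31.5 mills → €2,153,000 × 3.15% × 99/365 = €18,394.8781
2027-09-29 to 2027-12-31: 94 days at 37.5 mills → €2,153,000 × 3.75% × 94/365 = €20,792.6712
Total = €80,578.2370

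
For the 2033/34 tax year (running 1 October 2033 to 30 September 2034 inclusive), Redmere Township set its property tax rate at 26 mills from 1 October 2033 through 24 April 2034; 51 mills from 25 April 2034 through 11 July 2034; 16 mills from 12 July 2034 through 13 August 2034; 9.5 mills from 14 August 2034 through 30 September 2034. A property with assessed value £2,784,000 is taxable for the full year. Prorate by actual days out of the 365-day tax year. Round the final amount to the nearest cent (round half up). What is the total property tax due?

£78,699.48

1 October 2033 – 24 April 2034: 206 days at 26 mills → £2,784,000 × 2.6% × 206/365 = £40,852.3397
25 April – 11 July 2034: 78 days at 51 mills → £2,784,000 × 5.1% × 78/365 = £30,341.7863
12 July – 13 August 2034: 33 days at 16 mills → £2,784,000 × 1.6% × 33/365 = £4,027.2658
14 August – 30 September 2034: 48 days at 9.5 mills → £2,784,000 × 0.95% × 48/365 = £3,478.0932
Total = £78,699.4849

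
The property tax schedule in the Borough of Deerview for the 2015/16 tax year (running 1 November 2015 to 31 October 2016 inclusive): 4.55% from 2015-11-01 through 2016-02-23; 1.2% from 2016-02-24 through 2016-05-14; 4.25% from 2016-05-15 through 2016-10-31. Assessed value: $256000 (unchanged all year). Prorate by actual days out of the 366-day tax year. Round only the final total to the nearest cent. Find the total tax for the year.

$9393.31

2015-11-01 to 2016-02-23: 115 days at 4.55% → $256000 × 4.55% × 115/366 = $3659.8907
2016-02-24 to 2016-05-14: 81 days at 1.2% → $256000 × 1.2% × 81/366 = $679.8689
2016-05-15 to 2016-10-31: 170 days at 4.25% → $256000 × 4.25% × 170/366 = $5053.5519
Total = $9393.3115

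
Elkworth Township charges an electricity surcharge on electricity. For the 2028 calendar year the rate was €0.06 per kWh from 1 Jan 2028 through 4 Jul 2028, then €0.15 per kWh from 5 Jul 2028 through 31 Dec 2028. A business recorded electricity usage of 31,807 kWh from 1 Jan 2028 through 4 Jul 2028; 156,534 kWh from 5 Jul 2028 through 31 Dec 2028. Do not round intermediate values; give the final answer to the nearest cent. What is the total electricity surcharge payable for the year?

1 Jan – 4 Jul 2028: 31,807 kWh at €0.06/kWh → €1908.42
5 Jul – 31 Dec 2028: 156,534 kWh at €0.15/kWh → €23480.10

€25388.52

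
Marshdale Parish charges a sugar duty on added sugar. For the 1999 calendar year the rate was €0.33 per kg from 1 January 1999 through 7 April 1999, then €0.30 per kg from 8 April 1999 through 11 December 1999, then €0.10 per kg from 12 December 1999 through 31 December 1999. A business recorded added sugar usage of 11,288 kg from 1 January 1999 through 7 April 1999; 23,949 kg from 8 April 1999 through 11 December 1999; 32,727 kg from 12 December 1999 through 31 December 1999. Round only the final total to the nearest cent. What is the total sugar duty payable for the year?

€14,182.44

1 January – 7 April 1999: 11,288 kg at €0.33/kg → €3,725.04
8 April – 11 December 1999: 23,949 kg at €0.30/kg → €7,184.70
12 December – 31 December 1999: 32,727 kg at €0.10/kg → €3,272.70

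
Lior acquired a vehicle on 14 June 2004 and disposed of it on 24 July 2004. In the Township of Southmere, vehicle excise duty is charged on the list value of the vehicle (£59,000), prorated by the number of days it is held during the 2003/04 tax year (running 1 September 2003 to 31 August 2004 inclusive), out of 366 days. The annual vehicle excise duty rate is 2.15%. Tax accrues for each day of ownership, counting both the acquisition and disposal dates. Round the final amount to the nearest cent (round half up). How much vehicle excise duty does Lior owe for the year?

£142.10

Days held (14 June – 24 July 2004): 41 out of 366
Tax = £59,000 × 2.15% × 41/366 = £142.0997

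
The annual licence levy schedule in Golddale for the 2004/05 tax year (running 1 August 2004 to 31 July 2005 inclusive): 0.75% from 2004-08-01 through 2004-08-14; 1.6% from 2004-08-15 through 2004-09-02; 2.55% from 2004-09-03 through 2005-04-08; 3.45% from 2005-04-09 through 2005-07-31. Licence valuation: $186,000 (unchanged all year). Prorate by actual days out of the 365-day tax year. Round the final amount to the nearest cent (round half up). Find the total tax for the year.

$5,045.44

2004-08-01 to 2004-08-14: 14 days at 0.75% → $186,000 × 0.75% × 14/365 = $53.5068
2004-08-15 to 2004-09-02: 19 days at 1.6% → $186,000 × 1.6% × 19/365 = $154.9151
2004-09-03 to 2005-04-08: 218 days at 2.55% → $186,000 × 2.55% × 218/365 = $2,832.8055
2005-04-09 to 2005-07-31: 114 days at 3.45% → $186,000 × 3.45% × 114/365 = $2,004.2137
Total = $5,045.4411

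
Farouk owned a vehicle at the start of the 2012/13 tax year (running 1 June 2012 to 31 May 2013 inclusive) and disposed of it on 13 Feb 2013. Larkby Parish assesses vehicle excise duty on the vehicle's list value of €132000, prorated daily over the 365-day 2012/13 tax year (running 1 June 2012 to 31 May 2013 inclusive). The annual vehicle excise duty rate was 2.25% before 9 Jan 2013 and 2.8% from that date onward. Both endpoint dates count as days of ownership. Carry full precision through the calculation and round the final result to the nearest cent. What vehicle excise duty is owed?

€2170.95

1 Jun 2012 – 8 Jan 2013: 222 days at 2.25% → €132000 × 2.25% × 222/365 = €1806.4110
9 Jan – 13 Feb 2013: 36 days at 2.8% → €132000 × 2.8% × 36/365 = €364.5370
Total = €2170.9479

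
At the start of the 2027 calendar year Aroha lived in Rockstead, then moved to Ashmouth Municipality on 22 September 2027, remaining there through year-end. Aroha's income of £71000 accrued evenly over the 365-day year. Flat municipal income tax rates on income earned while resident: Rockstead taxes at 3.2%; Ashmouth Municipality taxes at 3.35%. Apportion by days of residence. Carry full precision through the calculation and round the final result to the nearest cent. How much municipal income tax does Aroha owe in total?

Rockstead, 1 January – 21 September 2027: 264 days → £71000 × 3.2% × 264/365 = £1643.3096
Ashmouth Municipality, 22 September – 31 December 2027: 101 days → £71000 × 3.35% × 101/365 = £658.1603
Total = £2301.4699

£2301.47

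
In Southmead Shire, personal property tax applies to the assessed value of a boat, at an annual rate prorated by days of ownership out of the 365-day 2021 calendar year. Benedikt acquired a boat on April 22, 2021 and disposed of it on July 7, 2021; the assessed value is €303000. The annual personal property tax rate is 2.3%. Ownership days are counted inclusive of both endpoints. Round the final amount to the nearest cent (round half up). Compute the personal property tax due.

€1470.17

Days held (April 22 – July 7, 2021): 77 out of 365
Tax = €303000 × 2.3% × 77/365 = €1470.1726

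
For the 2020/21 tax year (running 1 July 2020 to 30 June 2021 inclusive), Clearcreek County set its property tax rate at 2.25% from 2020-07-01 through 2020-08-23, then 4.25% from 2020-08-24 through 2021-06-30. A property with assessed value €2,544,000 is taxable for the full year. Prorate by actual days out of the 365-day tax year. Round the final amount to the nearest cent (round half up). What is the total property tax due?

€100,592.55

2020-07-01 to 2020-08-23: 54 days at 2.25% → €2,544,000 × 2.25% × 54/365 = €8,468.3836
2020-08-24 to 2021-06-30: 311 days at 4.25% → €2,544,000 × 4.25% × 311/365 = €92,124.1644
Total = €100,592.5479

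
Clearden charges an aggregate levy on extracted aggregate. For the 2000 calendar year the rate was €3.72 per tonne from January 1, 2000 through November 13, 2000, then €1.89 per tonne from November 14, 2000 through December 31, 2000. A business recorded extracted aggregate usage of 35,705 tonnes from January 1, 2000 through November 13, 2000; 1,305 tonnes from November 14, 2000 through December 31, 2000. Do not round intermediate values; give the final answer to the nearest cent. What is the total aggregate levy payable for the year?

€135,289.05

January 1 – November 13, 2000: 35,705 tonnes at €3.72/tonne → €132,822.60
November 14 – December 31, 2000: 1,305 tonnes at €1.89/tonne → €2,466.45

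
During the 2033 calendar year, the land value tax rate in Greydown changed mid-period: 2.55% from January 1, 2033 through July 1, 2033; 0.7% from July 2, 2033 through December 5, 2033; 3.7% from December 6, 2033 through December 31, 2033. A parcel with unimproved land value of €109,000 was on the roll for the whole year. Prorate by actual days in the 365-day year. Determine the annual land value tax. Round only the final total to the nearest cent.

€2,001.42

January 1 – July 1, 2033: 182 days at 2.55% → €109,000 × 2.55% × 182/365 = €1,385.9425
July 2 – December 5, 2033: 157 days at 0.7% → €109,000 × 0.7% × 157/365 = €328.1945
December 6 – December 31, 2033: 26 days at 3.7% → €109,000 × 3.7% × 26/365 = €287.2822
Total = €2,001.4192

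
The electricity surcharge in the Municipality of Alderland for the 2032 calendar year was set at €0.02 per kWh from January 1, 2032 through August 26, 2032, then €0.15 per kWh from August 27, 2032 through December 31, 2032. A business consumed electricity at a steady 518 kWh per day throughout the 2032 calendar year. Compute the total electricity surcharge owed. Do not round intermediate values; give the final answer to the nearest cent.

January 1 – August 26, 2032: 239 days × 518 kWh/day = 123,802 kWh at €0.02/kWh → €2,476.04
August 27 – December 31, 2032: 127 days × 518 kWh/day = 65,786 kWh at €0.15/kWh → €9,867.90

€12,343.94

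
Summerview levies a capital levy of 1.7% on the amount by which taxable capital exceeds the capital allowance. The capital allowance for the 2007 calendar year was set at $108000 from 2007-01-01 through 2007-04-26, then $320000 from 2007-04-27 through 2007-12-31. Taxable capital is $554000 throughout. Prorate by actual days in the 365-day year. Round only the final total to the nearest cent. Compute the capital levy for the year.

2007-01-01 to 2007-04-26: 116 days, exemption $108000 → ($554000 − $108000) × 1.7% × 116/365 = $2409.6219
2007-04-27 to 2007-12-31: 249 days, exemption $320000 → ($554000 − $320000) × 1.7% × 249/365 = $2713.7589
Total = $5123.3808

$5123.38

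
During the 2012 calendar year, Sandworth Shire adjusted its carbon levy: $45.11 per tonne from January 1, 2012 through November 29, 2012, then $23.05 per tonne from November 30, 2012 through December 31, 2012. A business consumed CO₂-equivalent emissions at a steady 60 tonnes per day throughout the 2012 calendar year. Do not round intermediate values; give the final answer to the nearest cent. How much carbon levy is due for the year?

$948260.40

January 1 – November 29, 2012: 334 days × 60 tonnes/day = 20,040 tonnes at $45.11/tonne → $904004.40
November 30 – December 31, 2012: 32 days × 60 tonnes/day = 1,920 tonnes at $23.05/tonne → $44256.00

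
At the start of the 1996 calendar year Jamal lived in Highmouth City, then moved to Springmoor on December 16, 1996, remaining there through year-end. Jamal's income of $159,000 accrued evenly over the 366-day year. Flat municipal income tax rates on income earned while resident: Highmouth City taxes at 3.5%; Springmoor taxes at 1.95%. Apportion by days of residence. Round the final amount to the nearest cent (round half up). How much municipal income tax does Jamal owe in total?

Highmouth City, January 1 – December 15, 1996: 350 days → $159,000 × 3.5% × 350/366 = $5,321.7213
Springmoor, December 16 – December 31, 1996: 16 days → $159,000 × 1.95% × 16/366 = $135.5410
Total = $5,457.2623

$5,457.26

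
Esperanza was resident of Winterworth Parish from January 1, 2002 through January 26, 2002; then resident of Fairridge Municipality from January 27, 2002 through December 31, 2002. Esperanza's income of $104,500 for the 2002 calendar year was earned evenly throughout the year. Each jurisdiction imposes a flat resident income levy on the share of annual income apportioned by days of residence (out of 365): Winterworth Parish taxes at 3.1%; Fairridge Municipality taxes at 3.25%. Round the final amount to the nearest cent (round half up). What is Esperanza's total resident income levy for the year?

$3,385.08

Winterworth Parish, January 1 – January 26, 2002: 26 days → $104,500 × 3.1% × 26/365 = $230.7589
Fairridge Municipality, January 27 – December 31, 2002: 339 days → $104,500 × 3.25% × 339/365 = $3,154.3253
Total = $3,385.0842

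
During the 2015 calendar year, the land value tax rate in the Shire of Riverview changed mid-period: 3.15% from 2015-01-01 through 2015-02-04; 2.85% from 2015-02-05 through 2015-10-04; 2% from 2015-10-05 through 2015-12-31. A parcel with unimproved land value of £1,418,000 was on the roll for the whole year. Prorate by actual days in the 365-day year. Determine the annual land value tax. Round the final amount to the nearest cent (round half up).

2015-01-01 to 2015-02-04: 35 days at 3.15% → £1,418,000 × 3.15% × 35/365 = £4,283.1370
2015-02-05 to 2015-10-04: 242 days at 2.85% → £1,418,000 × 2.85% × 242/365 = £26,794.3726
2015-10-05 to 2015-12-31: 88 days at 2% → £1,418,000 × 2% × 88/365 = £6,837.4795
Total = £37,914.9890

£37,914.99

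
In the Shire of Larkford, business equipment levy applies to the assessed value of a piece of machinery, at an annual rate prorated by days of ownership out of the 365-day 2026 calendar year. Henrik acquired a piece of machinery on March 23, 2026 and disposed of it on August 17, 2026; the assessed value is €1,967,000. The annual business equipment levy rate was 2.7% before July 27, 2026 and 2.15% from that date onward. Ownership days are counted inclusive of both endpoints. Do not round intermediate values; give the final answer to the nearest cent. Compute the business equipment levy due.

March 23 – July 26, 2026: 126 days at 2.7% → €1,967,000 × 2.7% × 126/365 = €18,333.5178
July 27 – August 17, 2026: 22 days at 2.15% → €1,967,000 × 2.15% × 22/365 = €2,549.0164
Total = €20,882.5342

€20,882.53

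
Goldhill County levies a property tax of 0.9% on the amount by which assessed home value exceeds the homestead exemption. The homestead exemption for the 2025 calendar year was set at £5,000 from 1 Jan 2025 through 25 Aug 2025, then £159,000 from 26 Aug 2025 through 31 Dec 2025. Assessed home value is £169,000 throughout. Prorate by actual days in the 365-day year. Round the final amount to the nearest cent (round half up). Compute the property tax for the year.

1 Jan – 25 Aug 2025: 237 days, exemption £5,000 → (£169,000 − £5,000) × 0.9% × 237/365 = £958.3890
26 Aug – 31 Dec 2025: 128 days, exemption £159,000 → (£169,000 − £159,000) × 0.9% × 128/365 = £31.5616
Total = £989.9507

£989.95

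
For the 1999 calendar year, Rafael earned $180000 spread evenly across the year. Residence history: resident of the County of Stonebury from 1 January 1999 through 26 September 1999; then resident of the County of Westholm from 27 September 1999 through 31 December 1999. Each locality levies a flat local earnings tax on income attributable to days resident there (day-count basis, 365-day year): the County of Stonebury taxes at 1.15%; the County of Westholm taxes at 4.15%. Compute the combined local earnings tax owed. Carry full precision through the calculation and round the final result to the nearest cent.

$3490.27

The County of Stonebury, 1 January – 26 September 1999: 269 days → $180000 × 1.15% × 269/365 = $1525.5616
The County of Westholm, 27 September – 31 December 1999: 96 days → $180000 × 4.15% × 96/365 = $1964.7123
Total = $3490.2740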